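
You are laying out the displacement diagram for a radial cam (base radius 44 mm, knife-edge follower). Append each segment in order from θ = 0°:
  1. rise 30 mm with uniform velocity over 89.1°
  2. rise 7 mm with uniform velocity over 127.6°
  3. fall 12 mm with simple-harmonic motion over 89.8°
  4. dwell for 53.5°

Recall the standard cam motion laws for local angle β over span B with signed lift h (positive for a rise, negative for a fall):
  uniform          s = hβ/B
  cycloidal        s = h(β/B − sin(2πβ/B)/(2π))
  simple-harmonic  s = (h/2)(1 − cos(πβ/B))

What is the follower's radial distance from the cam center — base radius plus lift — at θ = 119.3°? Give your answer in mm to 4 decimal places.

seg 1 [0°–89.1°] uniform, h=30: full span → s += 30 → s = 30.0000
seg 2 [89.1°–216.7°] uniform, h=7: θ=119.3° here. β=30.2, B=127.6. 7·30.2/127.6 = 1.6567 → s = 31.6567
radial distance = base radius + s = 44 + 31.6567 = 75.6567

75.6567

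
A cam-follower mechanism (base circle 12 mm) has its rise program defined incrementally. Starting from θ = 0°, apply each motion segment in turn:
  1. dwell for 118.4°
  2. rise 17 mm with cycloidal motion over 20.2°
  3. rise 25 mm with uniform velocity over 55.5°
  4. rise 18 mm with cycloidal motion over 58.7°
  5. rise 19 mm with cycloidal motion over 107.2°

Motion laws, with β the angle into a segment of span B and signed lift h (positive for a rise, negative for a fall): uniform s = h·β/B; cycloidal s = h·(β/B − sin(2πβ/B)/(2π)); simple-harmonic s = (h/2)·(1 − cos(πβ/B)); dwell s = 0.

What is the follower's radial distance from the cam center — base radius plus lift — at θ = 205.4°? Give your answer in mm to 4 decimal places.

seg 1 [0°–118.4°] dwell: s stays 0.0000
seg 2 [118.4°–138.6°] cycloidal, h=17: full span → s += 17 → s = 17.0000
seg 3 [138.6°–194.1°] uniform, h=25: full span → s += 25 → s = 42.0000
seg 4 [194.1°–252.8°] cycloidal, h=18: θ=205.4° here. β=11.3, B=58.7. 18·(0.1925 − sin(2π·0.1925)/(2π)) = 0.7852 → s = 42.7852
radial distance = base radius + s = 12 + 42.7852 = 54.7852

54.7852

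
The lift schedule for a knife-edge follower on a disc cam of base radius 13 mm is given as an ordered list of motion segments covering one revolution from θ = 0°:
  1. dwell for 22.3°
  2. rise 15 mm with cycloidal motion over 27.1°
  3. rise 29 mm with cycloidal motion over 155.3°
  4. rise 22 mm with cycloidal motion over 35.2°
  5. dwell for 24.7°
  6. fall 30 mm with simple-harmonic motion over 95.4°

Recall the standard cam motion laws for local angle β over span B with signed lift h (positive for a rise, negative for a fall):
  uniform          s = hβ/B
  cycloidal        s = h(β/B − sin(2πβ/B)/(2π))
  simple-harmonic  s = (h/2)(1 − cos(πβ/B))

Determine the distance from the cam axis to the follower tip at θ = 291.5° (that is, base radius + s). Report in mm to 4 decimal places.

seg 1 [0°–22.3°] dwell: s stays 0.0000
seg 2 [22.3°–49.4°] cycloidal, h=15: full span → s += 15 → s = 15.0000
seg 3 [49.4°–204.7°] cycloidal, h=29: full span → s += 29 → s = 44.0000
seg 4 [204.7°–239.9°] cycloidal, h=22: full span → s += 22 → s = 66.0000
seg 5 [239.9°–264.6°] dwell: s stays 66.0000
seg 6 [264.6°–360°] simple-harmonic, h=-30: θ=291.5° here. β=26.9, B=95.4. -30/2·(1 − cos(π·0.2820)) = -5.5104 → s = 60.4896
radial distance = base radius + s = 13 + 60.4896 = 73.4896

73.4896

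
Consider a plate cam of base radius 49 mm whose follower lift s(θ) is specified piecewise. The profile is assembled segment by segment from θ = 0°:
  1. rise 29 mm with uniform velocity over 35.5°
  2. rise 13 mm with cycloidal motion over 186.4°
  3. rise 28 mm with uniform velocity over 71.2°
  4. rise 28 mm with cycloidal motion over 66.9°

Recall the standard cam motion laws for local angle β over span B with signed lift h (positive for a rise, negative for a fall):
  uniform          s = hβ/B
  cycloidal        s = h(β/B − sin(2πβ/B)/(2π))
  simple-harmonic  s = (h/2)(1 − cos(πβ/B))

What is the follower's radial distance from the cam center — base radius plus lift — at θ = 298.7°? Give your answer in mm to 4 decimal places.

seg 1 [0°–35.5°] uniform, h=29: full span → s += 29 → s = 29.0000
seg 2 [35.5°–221.9°] cycloidal, h=13: full span → s += 13 → s = 42.0000
seg 3 [221.9°–293.1°] uniform, h=28: full span → s += 28 → s = 70.0000
seg 4 [293.1°–360°] cycloidal, h=28: θ=298.7° here. β=5.6, B=66.9. 28·(0.0837 − sin(2π·0.0837)/(2π)) = 0.1066 → s = 70.1066
radial distance = base radius + s = 49 + 70.1066 = 119.1066

119.1066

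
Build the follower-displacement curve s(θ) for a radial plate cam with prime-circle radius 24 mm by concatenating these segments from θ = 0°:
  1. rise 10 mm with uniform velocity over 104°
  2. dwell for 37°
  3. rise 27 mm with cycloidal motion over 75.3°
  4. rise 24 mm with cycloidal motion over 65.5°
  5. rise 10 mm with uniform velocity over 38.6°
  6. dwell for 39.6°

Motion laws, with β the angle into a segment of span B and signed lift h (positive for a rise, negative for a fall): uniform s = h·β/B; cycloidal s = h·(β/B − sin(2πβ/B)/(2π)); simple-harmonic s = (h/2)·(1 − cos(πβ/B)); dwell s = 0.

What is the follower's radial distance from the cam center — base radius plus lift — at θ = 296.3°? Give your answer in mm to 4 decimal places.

seg 1 [0°–104°] uniform, h=10: full span → s += 10 → s = 10.0000
seg 2 [104°–141°] dwell: s stays 10.0000
seg 3 [141°–216.3°] cycloidal, h=27: full span → s += 27 → s = 37.0000
seg 4 [216.3°–281.8°] cycloidal, h=24: full span → s += 24 → s = 61.0000
seg 5 [281.8°–320.4°] uniform, h=10: θ=296.3° here. β=14.5, B=38.6. 10·14.5/38.6 = 3.7565 → s = 64.7565
radial distance = base radius + s = 24 + 64.7565 = 88.7565

88.7565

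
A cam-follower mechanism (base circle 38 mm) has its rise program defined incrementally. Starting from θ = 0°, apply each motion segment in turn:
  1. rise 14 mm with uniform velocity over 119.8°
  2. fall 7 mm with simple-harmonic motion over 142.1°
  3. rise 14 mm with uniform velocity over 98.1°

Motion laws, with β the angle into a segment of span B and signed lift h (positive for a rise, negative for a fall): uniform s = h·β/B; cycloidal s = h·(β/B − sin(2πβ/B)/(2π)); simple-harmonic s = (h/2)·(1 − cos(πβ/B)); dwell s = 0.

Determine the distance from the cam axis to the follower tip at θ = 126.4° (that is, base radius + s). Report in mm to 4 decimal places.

seg 1 [0°–119.8°] uniform, h=14: full span → s += 14 → s = 14.0000
seg 2 [119.8°–261.9°] simple-harmonic, h=-7: θ=126.4° here. β=6.6, B=142.1. -7/2·(1 − cos(π·0.0464)) = -0.0372 → s = 13.9628
radial distance = base radius + s = 38 + 13.9628 = 51.9628

51.9628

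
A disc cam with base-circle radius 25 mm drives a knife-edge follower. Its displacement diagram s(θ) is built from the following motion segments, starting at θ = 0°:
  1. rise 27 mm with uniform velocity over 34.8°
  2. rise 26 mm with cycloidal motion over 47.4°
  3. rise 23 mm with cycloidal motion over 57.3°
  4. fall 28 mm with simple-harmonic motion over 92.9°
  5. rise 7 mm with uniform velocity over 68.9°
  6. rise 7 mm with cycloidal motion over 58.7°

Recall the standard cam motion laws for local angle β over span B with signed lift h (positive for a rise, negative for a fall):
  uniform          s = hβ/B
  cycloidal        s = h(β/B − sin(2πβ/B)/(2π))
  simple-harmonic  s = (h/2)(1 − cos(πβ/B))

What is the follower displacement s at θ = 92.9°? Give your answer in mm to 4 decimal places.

seg 1 [0°–34.8°] uniform, h=27: full span → s += 27 → s = 27.0000
seg 2 [34.8°–82.2°] cycloidal, h=26: full span → s += 26 → s = 53.0000
seg 3 [82.2°–139.5°] cycloidal, h=23: θ=92.9° here. β=10.7, B=57.3. 23·(0.1867 − sin(2π·0.1867)/(2π)) = 0.9198 → s = 53.9198

53.9198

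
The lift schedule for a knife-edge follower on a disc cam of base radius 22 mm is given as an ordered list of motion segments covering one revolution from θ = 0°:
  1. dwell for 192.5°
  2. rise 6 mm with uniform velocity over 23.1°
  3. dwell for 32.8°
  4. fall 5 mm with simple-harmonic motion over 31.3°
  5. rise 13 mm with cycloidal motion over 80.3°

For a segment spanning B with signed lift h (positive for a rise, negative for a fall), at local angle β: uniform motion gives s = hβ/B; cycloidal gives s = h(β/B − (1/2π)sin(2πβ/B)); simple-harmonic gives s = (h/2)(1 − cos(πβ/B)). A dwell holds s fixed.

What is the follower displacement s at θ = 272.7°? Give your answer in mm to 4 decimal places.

seg 1 [0°–192.5°] dwell: s stays 0.0000
seg 2 [192.5°–215.6°] uniform, h=6: full span → s += 6 → s = 6.0000
seg 3 [215.6°–248.4°] dwell: s stays 6.0000
seg 4 [248.4°–279.7°] simple-harmonic, h=-5: θ=272.7° here. β=24.3, B=31.3. -5/2·(1 − cos(π·0.7764)) = -4.4079 → s = 1.5921

1.5921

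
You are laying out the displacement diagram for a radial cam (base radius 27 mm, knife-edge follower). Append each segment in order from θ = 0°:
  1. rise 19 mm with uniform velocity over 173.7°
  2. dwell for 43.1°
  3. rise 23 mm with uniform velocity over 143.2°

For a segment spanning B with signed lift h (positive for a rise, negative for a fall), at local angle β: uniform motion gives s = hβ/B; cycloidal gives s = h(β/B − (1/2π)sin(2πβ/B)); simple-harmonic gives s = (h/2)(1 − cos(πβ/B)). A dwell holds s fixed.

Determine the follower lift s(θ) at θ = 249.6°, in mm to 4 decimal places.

seg 1 [0°–173.7°] uniform, h=19: full span → s += 19 → s = 19.0000
seg 2 [173.7°–216.8°] dwell: s stays 19.0000
seg 3 [216.8°–360°] uniform, h=23: θ=249.6° here. β=32.8, B=143.2. 23·32.8/143.2 = 5.2682 → s = 24.2682

24.2682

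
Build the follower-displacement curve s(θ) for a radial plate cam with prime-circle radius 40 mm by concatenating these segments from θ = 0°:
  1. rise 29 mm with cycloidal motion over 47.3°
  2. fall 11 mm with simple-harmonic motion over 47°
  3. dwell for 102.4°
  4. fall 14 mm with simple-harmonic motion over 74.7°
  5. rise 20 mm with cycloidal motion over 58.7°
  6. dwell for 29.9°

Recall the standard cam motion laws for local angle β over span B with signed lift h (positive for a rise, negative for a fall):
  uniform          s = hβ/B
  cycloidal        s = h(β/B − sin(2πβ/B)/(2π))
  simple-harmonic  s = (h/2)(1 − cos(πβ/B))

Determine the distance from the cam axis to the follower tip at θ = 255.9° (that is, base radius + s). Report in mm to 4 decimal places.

seg 1 [0°–47.3°] cycloidal, h=29: full span → s += 29 → s = 29.0000
seg 2 [47.3°–94.3°] simple-harmonic, h=-11: full span → s += -11 → s = 18.0000
seg 3 [94.3°–196.7°] dwell: s stays 18.0000
seg 4 [196.7°–271.4°] simple-harmonic, h=-14: θ=255.9° here. β=59.2, B=74.7. -14/2·(1 − cos(π·0.7925)) = -12.5647 → s = 5.4353
radial distance = base radius + s = 40 + 5.4353 = 45.4353

45.4353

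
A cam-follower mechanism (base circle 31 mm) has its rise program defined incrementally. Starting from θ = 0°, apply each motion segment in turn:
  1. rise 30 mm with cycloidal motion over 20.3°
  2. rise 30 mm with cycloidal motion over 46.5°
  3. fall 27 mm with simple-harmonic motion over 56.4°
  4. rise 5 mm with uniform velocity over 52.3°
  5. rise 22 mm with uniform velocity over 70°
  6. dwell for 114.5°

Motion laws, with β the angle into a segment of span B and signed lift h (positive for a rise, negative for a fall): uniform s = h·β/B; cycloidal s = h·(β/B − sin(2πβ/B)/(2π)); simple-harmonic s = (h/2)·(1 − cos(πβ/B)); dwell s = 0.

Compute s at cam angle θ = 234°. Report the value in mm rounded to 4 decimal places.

seg 1 [0°–20.3°] cycloidal, h=30: full span → s += 30 → s = 30.0000
seg 2 [20.3°–66.8°] cycloidal, h=30: full span → s += 30 → s = 60.0000
seg 3 [66.8°–123.2°] simple-harmonic, h=-27: full span → s += -27 → s = 33.0000
seg 4 [123.2°–175.5°] uniform, h=5: full span → s += 5 → s = 38.0000
seg 5 [175.5°–245.5°] uniform, h=22: θ=234° here. β=58.5, B=70. 22·58.5/70 = 18.3857 → s = 56.3857

56.3857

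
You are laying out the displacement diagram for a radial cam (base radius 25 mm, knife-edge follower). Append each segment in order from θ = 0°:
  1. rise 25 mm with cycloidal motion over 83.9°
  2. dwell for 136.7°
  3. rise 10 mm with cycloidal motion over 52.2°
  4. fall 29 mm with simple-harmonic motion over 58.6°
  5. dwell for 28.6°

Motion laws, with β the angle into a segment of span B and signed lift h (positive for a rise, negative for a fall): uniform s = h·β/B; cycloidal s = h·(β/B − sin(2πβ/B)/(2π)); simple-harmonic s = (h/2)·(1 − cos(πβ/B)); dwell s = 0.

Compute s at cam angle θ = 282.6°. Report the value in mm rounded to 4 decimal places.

seg 1 [0°–83.9°] cycloidal, h=25: full span → s += 25 → s = 25.0000
seg 2 [83.9°–220.6°] dwell: s stays 25.0000
seg 3 [220.6°–272.8°] cycloidal, h=10: full span → s += 10 → s = 35.0000
seg 4 [272.8°–331.4°] simple-harmonic, h=-29: θ=282.6° here. β=9.8, B=58.6. -29/2·(1 − cos(π·0.1672)) = -1.9556 → s = 33.0444

33.0444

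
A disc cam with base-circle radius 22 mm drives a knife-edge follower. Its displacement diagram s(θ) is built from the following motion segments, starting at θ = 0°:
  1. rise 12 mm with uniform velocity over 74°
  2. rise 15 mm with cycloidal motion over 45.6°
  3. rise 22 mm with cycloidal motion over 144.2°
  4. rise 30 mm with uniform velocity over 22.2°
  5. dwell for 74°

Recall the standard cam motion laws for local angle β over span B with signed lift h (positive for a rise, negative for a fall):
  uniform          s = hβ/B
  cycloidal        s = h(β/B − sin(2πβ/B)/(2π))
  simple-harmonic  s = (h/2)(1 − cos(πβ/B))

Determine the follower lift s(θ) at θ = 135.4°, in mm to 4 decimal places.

seg 1 [0°–74°] uniform, h=12: full span → s += 12 → s = 12.0000
seg 2 [74°–119.6°] cycloidal, h=15: full span → s += 15 → s = 27.0000
seg 3 [119.6°–263.8°] cycloidal, h=22: θ=135.4° here. β=15.8, B=144.2. 22·(0.1096 − sin(2π·0.1096)/(2π)) = 0.1860 → s = 27.1860

27.1860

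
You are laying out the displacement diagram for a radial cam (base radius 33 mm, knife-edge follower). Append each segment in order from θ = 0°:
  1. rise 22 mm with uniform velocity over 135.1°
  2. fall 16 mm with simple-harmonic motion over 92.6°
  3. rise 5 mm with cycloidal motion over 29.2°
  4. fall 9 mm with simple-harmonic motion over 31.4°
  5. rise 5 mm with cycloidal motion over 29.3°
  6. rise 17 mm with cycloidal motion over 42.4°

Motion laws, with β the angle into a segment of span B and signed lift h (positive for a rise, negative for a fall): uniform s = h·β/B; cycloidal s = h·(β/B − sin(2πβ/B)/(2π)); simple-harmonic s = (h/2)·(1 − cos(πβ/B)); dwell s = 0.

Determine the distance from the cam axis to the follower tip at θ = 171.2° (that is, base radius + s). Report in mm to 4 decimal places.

seg 1 [0°–135.1°] uniform, h=22: full span → s += 22 → s = 22.0000
seg 2 [135.1°–227.7°] simple-harmonic, h=-16: θ=171.2° here. β=36.1, B=92.6. -16/2·(1 − cos(π·0.3898)) = -5.2865 → s = 16.7135
radial distance = base radius + s = 33 + 16.7135 = 49.7135

49.7135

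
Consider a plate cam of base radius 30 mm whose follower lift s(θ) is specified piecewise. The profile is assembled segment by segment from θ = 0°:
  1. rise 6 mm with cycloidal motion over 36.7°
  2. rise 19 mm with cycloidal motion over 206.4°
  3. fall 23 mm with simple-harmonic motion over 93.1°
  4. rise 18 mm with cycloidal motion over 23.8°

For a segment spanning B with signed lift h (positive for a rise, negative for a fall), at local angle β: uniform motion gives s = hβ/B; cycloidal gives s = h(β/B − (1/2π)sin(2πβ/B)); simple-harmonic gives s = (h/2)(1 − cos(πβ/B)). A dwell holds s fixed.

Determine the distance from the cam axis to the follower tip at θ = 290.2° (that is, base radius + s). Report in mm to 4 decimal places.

seg 1 [0°–36.7°] cycloidal, h=6: full span → s += 6 → s = 6.0000
seg 2 [36.7°–243.1°] cycloidal, h=19: full span → s += 19 → s = 25.0000
seg 3 [243.1°–336.2°] simple-harmonic, h=-23: θ=290.2° here. β=47.1, B=93.1. -23/2·(1 − cos(π·0.5059)) = -11.7134 → s = 13.2866
radial distance = base radius + s = 30 + 13.2866 = 43.2866

43.2866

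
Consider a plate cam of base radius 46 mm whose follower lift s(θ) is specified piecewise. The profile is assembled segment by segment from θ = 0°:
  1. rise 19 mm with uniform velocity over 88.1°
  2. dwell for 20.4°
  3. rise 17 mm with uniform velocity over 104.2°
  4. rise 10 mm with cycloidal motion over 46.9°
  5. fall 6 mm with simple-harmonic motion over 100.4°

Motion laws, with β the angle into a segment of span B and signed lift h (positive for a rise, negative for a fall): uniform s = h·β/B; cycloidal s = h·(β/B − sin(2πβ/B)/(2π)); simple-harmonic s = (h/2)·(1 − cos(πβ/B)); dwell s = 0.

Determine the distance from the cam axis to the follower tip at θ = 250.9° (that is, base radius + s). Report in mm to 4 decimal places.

seg 1 [0°–88.1°] uniform, h=19: full span → s += 19 → s = 19.0000
seg 2 [88.1°–108.5°] dwell: s stays 19.0000
seg 3 [108.5°–212.7°] uniform, h=17: full span → s += 17 → s = 36.0000
seg 4 [212.7°–259.6°] cycloidal, h=10: θ=250.9° here. β=38.2, B=46.9. 10·(0.8145 − sin(2π·0.8145)/(2π)) = 9.6076 → s = 45.6076
radial distance = base radius + s = 46 + 45.6076 = 91.6076

91.6076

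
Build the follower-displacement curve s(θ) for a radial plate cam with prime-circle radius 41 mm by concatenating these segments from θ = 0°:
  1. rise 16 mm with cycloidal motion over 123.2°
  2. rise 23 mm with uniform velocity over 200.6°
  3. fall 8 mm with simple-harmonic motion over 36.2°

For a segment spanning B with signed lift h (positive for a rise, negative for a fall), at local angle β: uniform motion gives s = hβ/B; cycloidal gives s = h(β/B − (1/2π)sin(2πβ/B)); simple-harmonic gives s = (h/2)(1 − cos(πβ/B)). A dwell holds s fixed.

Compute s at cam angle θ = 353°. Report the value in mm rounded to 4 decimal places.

seg 1 [0°–123.2°] cycloidal, h=16: full span → s += 16 → s = 16.0000
seg 2 [123.2°–323.8°] uniform, h=23: full span → s += 23 → s = 39.0000
seg 3 [323.8°–360°] simple-harmonic, h=-8: θ=353° here. β=29.2, B=36.2. -8/2·(1 − cos(π·0.8066)) = -7.2843 → s = 31.7157

31.7157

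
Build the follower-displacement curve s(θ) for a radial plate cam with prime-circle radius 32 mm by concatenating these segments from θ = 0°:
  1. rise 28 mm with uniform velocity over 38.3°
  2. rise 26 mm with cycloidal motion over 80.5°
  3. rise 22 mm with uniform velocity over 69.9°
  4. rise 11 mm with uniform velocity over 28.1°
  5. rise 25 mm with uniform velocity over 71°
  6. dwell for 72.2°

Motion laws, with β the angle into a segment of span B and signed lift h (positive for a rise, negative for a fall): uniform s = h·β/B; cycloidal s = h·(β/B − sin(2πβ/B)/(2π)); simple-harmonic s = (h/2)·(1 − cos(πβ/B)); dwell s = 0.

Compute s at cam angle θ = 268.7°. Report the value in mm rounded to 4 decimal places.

seg 1 [0°–38.3°] uniform, h=28: full span → s += 28 → s = 28.0000
seg 2 [38.3°–118.8°] cycloidal, h=26: full span → s += 26 → s = 54.0000
seg 3 [118.8°–188.7°] uniform, h=22: full span → s += 22 → s = 76.0000
seg 4 [188.7°–216.8°] uniform, h=11: full span → s += 11 → s = 87.0000
seg 5 [216.8°–287.8°] uniform, h=25: θ=268.7° here. β=51.9, B=71. 25·51.9/71 = 18.2746 → s = 105.2746

105.2746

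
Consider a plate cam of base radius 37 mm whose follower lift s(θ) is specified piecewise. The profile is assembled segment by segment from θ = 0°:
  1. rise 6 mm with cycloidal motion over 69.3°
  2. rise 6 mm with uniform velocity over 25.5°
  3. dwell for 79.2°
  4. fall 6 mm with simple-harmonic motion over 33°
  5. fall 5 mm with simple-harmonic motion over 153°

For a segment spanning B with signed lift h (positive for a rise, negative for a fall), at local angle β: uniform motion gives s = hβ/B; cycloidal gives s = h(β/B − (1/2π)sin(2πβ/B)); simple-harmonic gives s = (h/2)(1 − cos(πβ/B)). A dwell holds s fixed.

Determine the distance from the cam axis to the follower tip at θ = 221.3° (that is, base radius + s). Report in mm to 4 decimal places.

seg 1 [0°–69.3°] cycloidal, h=6: full span → s += 6 → s = 6.0000
seg 2 [69.3°–94.8°] uniform, h=6: full span → s += 6 → s = 12.0000
seg 3 [94.8°–174°] dwell: s stays 12.0000
seg 4 [174°–207°] simple-harmonic, h=-6: full span → s += -6 → s = 6.0000
seg 5 [207°–360°] simple-harmonic, h=-5: θ=221.3° here. β=14.3, B=153. -5/2·(1 − cos(π·0.0935)) = -0.1070 → s = 5.8930
radial distance = base radius + s = 37 + 5.8930 = 42.8930

42.8930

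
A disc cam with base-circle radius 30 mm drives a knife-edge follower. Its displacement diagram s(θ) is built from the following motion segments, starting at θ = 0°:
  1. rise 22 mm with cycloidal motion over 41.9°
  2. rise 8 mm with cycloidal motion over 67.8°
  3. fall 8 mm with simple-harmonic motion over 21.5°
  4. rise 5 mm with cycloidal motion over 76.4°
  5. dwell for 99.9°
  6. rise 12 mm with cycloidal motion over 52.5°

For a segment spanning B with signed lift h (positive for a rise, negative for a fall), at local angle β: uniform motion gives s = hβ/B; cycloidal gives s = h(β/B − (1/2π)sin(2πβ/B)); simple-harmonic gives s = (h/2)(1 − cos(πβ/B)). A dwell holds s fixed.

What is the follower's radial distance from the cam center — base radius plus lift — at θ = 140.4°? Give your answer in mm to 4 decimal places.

seg 1 [0°–41.9°] cycloidal, h=22: full span → s += 22 → s = 22.0000
seg 2 [41.9°–109.7°] cycloidal, h=8: full span → s += 8 → s = 30.0000
seg 3 [109.7°–131.2°] simple-harmonic, h=-8: full span → s += -8 → s = 22.0000
seg 4 [131.2°–207.6°] cycloidal, h=5: θ=140.4° here. β=9.2, B=76.4. 5·(0.1204 − sin(2π·0.1204)/(2π)) = 0.0558 → s = 22.0558
radial distance = base radius + s = 30 + 22.0558 = 52.0558

52.0558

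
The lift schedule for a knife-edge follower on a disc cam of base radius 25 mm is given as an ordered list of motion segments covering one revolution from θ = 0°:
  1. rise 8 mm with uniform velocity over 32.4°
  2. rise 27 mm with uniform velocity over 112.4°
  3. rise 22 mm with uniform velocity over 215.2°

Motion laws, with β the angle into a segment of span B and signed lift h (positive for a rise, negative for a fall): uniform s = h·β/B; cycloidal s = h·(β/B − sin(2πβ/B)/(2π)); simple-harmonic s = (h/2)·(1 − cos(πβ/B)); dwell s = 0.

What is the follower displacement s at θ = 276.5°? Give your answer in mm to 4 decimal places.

seg 1 [0°–32.4°] uniform, h=8: full span → s += 8 → s = 8.0000
seg 2 [32.4°–144.8°] uniform, h=27: full span → s += 27 → s = 35.0000
seg 3 [144.8°–360°] uniform, h=22: θ=276.5° here. β=131.7, B=215.2. 22·131.7/215.2 = 13.4638 → s = 48.4638

48.4638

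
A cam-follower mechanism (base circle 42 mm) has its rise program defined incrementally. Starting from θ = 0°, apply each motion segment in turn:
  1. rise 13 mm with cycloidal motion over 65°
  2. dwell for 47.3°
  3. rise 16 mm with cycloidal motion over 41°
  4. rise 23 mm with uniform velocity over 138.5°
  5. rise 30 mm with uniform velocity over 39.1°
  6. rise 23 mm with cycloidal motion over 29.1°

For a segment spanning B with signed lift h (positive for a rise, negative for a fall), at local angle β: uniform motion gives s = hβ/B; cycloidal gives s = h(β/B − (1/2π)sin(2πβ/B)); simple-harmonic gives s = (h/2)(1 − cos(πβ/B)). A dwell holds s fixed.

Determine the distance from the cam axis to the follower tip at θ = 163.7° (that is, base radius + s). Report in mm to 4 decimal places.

seg 1 [0°–65°] cycloidal, h=13: full span → s += 13 → s = 13.0000
seg 2 [65°–112.3°] dwell: s stays 13.0000
seg 3 [112.3°–153.3°] cycloidal, h=16: full span → s += 16 → s = 29.0000
seg 4 [153.3°–291.8°] uniform, h=23: θ=163.7° here. β=10.4, B=138.5. 23·10.4/138.5 = 1.7271 → s = 30.7271
radial distance = base radius + s = 42 + 30.7271 = 72.7271

72.7271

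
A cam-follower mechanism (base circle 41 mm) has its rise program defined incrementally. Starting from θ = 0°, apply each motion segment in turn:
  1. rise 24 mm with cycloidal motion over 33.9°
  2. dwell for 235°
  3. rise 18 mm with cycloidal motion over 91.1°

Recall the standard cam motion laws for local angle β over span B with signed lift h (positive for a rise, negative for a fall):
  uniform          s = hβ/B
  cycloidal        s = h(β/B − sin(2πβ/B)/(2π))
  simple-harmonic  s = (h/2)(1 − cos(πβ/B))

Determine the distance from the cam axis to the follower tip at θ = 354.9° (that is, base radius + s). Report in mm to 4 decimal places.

seg 1 [0°–33.9°] cycloidal, h=24: full span → s += 24 → s = 24.0000
seg 2 [33.9°–268.9°] dwell: s stays 24.0000
seg 3 [268.9°–360°] cycloidal, h=18: θ=354.9° here. β=86, B=91.1. 18·(0.9440 − sin(2π·0.9440)/(2π)) = 17.9793 → s = 41.9793
radial distance = base radius + s = 41 + 41.9793 = 82.9793

82.9793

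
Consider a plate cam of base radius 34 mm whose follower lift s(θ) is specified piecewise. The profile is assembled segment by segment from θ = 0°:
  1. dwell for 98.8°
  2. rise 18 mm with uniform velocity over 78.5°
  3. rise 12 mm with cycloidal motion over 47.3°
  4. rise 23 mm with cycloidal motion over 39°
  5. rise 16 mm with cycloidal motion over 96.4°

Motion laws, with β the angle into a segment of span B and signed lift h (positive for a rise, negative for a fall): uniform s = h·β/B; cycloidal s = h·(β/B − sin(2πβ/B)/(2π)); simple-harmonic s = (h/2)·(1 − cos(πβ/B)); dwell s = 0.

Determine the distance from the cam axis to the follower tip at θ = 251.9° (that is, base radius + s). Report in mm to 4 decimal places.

seg 1 [0°–98.8°] dwell: s stays 0.0000
seg 2 [98.8°–177.3°] uniform, h=18: full span → s += 18 → s = 18.0000
seg 3 [177.3°–224.6°] cycloidal, h=12: full span → s += 12 → s = 30.0000
seg 4 [224.6°–263.6°] cycloidal, h=23: θ=251.9° here. β=27.3, B=39. 23·(0.7000 − sin(2π·0.7000)/(2π)) = 19.5814 → s = 49.5814
radial distance = base radius + s = 34 + 49.5814 = 83.5814

83.5814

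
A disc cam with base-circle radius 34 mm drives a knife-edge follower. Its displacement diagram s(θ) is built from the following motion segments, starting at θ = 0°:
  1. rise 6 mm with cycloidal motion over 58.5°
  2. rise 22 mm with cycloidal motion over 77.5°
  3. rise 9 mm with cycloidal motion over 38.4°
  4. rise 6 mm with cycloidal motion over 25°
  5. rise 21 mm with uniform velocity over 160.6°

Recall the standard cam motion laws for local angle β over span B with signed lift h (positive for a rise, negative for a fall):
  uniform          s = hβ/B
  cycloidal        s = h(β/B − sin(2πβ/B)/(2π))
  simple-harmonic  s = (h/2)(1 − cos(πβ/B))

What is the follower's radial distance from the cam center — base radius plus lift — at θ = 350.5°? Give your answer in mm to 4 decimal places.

seg 1 [0°–58.5°] cycloidal, h=6: full span → s += 6 → s = 6.0000
seg 2 [58.5°–136°] cycloidal, h=22: full span → s += 22 → s = 28.0000
seg 3 [136°–174.4°] cycloidal, h=9: full span → s += 9 → s = 37.0000
seg 4 [174.4°–199.4°] cycloidal, h=6: full span → s += 6 → s = 43.0000
seg 5 [199.4°–360°] uniform, h=21: θ=350.5° here. β=151.1, B=160.6. 21·151.1/160.6 = 19.7578 → s = 62.7578
radial distance = base radius + s = 34 + 62.7578 = 96.7578

96.7578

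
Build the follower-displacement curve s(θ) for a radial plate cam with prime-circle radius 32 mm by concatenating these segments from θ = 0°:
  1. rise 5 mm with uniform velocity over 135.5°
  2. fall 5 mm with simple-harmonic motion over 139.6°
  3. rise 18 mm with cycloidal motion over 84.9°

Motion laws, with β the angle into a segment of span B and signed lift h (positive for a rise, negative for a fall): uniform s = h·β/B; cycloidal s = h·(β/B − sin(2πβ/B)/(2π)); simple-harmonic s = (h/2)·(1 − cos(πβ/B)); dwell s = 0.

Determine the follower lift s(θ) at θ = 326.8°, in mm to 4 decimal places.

seg 1 [0°–135.5°] uniform, h=5: full span → s += 5 → s = 5.0000
seg 2 [135.5°–275.1°] simple-harmonic, h=-5: full span → s += -5 → s = 0.0000
seg 3 [275.1°–360°] cycloidal, h=18: θ=326.8° here. β=51.7, B=84.9. 18·(0.6090 − sin(2π·0.6090)/(2π)) = 12.7726 → s = 12.7726

12.7726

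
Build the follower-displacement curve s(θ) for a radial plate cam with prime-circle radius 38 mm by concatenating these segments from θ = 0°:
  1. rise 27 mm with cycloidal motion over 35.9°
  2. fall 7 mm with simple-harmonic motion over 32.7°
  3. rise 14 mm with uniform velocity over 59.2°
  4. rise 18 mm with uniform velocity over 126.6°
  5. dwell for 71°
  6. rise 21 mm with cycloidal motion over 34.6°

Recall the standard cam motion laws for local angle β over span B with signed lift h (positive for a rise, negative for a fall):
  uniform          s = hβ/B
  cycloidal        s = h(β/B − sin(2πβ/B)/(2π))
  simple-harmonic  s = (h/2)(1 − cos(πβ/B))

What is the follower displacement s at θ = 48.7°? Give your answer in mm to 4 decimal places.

seg 1 [0°–35.9°] cycloidal, h=27: full span → s += 27 → s = 27.0000
seg 2 [35.9°–68.6°] simple-harmonic, h=-7: θ=48.7° here. β=12.8, B=32.7. -7/2·(1 − cos(π·0.3914)) = -2.3293 → s = 24.6707

24.6707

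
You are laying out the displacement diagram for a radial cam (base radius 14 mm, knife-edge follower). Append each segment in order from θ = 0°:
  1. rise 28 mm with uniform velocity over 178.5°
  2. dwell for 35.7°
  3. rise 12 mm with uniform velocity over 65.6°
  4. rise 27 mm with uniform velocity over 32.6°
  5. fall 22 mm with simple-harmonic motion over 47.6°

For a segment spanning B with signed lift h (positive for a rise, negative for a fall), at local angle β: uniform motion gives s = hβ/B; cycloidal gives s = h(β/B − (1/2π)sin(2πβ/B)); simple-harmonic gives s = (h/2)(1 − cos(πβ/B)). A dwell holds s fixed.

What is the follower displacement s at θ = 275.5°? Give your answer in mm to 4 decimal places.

seg 1 [0°–178.5°] uniform, h=28: full span → s += 28 → s = 28.0000
seg 2 [178.5°–214.2°] dwell: s stays 28.0000
seg 3 [214.2°–279.8°] uniform, h=12: θ=275.5° here. β=61.3, B=65.6. 12·61.3/65.6 = 11.2134 → s = 39.2134

39.2134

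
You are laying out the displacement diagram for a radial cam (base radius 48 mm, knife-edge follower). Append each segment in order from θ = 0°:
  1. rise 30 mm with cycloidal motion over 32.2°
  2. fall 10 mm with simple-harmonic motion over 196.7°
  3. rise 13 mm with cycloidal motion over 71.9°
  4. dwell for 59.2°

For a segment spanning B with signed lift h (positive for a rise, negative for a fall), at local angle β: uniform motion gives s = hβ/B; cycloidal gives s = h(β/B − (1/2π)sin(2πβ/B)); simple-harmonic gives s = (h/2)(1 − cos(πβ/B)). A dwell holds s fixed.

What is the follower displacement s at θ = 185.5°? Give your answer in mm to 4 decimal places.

seg 1 [0°–32.2°] cycloidal, h=30: full span → s += 30 → s = 30.0000
seg 2 [32.2°–228.9°] simple-harmonic, h=-10: θ=185.5° here. β=153.3, B=196.7. -10/2·(1 − cos(π·0.7794)) = -8.8461 → s = 21.1539

21.1539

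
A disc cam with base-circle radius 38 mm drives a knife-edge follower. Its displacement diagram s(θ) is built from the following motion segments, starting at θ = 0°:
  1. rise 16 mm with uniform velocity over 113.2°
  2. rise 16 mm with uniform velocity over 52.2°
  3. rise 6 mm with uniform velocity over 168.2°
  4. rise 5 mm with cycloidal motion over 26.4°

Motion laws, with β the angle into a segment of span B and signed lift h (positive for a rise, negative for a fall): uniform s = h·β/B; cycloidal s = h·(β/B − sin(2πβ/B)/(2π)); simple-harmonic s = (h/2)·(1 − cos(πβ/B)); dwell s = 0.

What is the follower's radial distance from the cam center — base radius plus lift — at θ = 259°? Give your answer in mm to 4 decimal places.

seg 1 [0°–113.2°] uniform, h=16: full span → s += 16 → s = 16.0000
seg 2 [113.2°–165.4°] uniform, h=16: full span → s += 16 → s = 32.0000
seg 3 [165.4°–333.6°] uniform, h=6: θ=259° here. β=93.6, B=168.2. 6·93.6/168.2 = 3.3389 → s = 35.3389
radial distance = base radius + s = 38 + 35.3389 = 73.3389

73.3389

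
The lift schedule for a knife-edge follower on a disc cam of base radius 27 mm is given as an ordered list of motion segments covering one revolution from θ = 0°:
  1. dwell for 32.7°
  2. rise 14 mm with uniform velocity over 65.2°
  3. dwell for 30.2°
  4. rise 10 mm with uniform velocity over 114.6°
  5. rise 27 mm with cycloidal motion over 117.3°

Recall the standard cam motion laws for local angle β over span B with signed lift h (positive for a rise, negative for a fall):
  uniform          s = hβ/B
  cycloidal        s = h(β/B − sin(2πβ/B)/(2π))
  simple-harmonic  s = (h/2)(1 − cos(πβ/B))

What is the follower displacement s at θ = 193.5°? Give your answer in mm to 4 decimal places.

seg 1 [0°–32.7°] dwell: s stays 0.0000
seg 2 [32.7°–97.9°] uniform, h=14: full span → s += 14 → s = 14.0000
seg 3 [97.9°–128.1°] dwell: s stays 14.0000
seg 4 [128.1°–242.7°] uniform, h=10: θ=193.5° here. β=65.4, B=114.6. 10·65.4/114.6 = 5.7068 → s = 19.7068

19.7068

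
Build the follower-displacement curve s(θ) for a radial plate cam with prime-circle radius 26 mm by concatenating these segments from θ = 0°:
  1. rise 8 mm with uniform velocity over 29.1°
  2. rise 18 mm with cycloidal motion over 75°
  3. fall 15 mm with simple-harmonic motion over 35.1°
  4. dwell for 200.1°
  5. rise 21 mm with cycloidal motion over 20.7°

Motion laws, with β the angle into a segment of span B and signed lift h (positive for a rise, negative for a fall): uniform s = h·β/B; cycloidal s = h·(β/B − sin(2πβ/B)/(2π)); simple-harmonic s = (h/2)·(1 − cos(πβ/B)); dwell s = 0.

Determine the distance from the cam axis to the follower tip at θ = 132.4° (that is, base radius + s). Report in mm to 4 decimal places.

seg 1 [0°–29.1°] uniform, h=8: full span → s += 8 → s = 8.0000
seg 2 [29.1°–104.1°] cycloidal, h=18: full span → s += 18 → s = 26.0000
seg 3 [104.1°–139.2°] simple-harmonic, h=-15: θ=132.4° here. β=28.3, B=35.1. -15/2·(1 − cos(π·0.8063)) = -13.6533 → s = 12.3467
radial distance = base radius + s = 26 + 12.3467 = 38.3467

38.3467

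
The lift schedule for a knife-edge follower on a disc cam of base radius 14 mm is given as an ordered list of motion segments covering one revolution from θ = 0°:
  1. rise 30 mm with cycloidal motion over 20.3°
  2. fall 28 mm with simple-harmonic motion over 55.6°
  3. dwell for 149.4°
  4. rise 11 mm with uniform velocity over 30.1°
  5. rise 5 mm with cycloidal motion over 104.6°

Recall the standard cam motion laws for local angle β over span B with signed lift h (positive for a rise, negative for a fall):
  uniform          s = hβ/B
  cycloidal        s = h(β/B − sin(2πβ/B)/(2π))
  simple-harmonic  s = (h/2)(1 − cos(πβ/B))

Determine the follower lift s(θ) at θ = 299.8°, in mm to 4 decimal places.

seg 1 [0°–20.3°] cycloidal, h=30: full span → s += 30 → s = 30.0000
seg 2 [20.3°–75.9°] simple-harmonic, h=-28: full span → s += -28 → s = 2.0000
seg 3 [75.9°–225.3°] dwell: s stays 2.0000
seg 4 [225.3°–255.4°] uniform, h=11: full span → s += 11 → s = 13.0000
seg 5 [255.4°–360°] cycloidal, h=5: θ=299.8° here. β=44.4, B=104.6. 5·(0.4245 − sin(2π·0.4245)/(2π)) = 1.7588 → s = 14.7588

14.7588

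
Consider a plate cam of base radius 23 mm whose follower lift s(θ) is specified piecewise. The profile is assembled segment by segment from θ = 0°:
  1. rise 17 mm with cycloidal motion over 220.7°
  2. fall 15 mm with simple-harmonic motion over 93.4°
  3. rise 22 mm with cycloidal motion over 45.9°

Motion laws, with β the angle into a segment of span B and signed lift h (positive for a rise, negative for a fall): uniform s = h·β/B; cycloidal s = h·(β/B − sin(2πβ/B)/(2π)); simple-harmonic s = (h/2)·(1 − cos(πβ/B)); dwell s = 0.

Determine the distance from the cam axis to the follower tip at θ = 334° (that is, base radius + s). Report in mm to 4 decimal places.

seg 1 [0°–220.7°] cycloidal, h=17: full span → s += 17 → s = 17.0000
seg 2 [220.7°–314.1°] simple-harmonic, h=-15: full span → s += -15 → s = 2.0000
seg 3 [314.1°–360°] cycloidal, h=22: θ=334° here. β=19.9, B=45.9. 22·(0.4336 − sin(2π·0.4336)/(2π)) = 8.1184 → s = 10.1184
radial distance = base radius + s = 23 + 10.1184 = 33.1184

33.1184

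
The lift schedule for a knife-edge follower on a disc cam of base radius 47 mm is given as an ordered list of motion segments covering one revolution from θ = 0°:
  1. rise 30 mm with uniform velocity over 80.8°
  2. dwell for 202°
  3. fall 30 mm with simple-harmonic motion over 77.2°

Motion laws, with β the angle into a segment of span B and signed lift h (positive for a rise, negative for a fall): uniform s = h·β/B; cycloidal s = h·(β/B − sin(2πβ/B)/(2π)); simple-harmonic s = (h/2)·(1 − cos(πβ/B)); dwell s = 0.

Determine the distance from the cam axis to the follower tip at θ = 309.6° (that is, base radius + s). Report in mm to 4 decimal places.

seg 1 [0°–80.8°] uniform, h=30: full span → s += 30 → s = 30.0000
seg 2 [80.8°–282.8°] dwell: s stays 30.0000
seg 3 [282.8°–360°] simple-harmonic, h=-30: θ=309.6° here. β=26.8, B=77.2. -30/2·(1 − cos(π·0.3472)) = -8.0708 → s = 21.9292
radial distance = base radius + s = 47 + 21.9292 = 68.9292

68.9292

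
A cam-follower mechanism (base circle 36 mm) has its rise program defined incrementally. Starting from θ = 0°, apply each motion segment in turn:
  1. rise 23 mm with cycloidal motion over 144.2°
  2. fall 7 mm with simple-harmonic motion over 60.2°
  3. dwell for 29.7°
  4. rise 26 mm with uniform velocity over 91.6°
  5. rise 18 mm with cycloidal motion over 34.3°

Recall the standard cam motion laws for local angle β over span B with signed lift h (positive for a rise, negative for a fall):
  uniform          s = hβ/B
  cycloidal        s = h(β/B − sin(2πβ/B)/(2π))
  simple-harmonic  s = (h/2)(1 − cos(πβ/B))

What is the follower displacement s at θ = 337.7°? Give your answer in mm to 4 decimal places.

seg 1 [0°–144.2°] cycloidal, h=23: full span → s += 23 → s = 23.0000
seg 2 [144.2°–204.4°] simple-harmonic, h=-7: full span → s += -7 → s = 16.0000
seg 3 [204.4°–234.1°] dwell: s stays 16.0000
seg 4 [234.1°–325.7°] uniform, h=26: full span → s += 26 → s = 42.0000
seg 5 [325.7°–360°] cycloidal, h=18: θ=337.7° here. β=12, B=34.3. 18·(0.3499 − sin(2π·0.3499)/(2π)) = 3.9782 → s = 45.9782

45.9782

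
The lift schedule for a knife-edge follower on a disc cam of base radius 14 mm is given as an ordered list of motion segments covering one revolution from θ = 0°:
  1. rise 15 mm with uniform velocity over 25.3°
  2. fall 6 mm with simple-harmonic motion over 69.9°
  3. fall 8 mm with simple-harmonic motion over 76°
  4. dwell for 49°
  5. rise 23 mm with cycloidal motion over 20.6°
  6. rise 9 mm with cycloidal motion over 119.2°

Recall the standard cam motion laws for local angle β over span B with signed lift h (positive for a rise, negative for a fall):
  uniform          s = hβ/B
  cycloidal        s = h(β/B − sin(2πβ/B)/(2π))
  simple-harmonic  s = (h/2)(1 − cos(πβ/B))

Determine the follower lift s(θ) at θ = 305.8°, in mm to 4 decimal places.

seg 1 [0°–25.3°] uniform, h=15: full span → s += 15 → s = 15.0000
seg 2 [25.3°–95.2°] simple-harmonic, h=-6: full span → s += -6 → s = 9.0000
seg 3 [95.2°–171.2°] simple-harmonic, h=-8: full span → s += -8 → s = 1.0000
seg 4 [171.2°–220.2°] dwell: s stays 1.0000
seg 5 [220.2°–240.8°] cycloidal, h=23: full span → s += 23 → s = 24.0000
seg 6 [240.8°–360°] cycloidal, h=9: θ=305.8° here. β=65, B=119.2. 9·(0.5453 − sin(2π·0.5453)/(2π)) = 5.3100 → s = 29.3100

29.3100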